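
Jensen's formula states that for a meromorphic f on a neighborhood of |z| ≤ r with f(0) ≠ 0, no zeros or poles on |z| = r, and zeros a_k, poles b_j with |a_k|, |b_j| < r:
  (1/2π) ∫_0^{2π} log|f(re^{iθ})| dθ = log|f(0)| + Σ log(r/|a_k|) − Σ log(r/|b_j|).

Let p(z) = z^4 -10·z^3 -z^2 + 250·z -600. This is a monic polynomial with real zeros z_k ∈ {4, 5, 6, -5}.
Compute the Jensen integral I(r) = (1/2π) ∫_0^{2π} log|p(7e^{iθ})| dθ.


Zeros: -5, 4, 5, 6; r = 7.
Inside |z| < r: -5, 4, 5, 6. Outside (|z| ≥ r): ∅.
p(0) = -600, so log|p(0)| = log(600) = 6.3969.
Apply Jensen: I(r) = log|p(0)| + Σ_k log(r/|z_k|), summed over zeros inside |z| < r.
  log(r/|z_k|) for z_k = 4: log(7/4) = 0.5596
  log(r/|z_k|) for z_k = 5: log(7/5) = 0.3365
  log(r/|z_k|) for z_k = 6: log(7/6) = 0.1542
  log(r/|z_k|) for z_k = -5: log(7/5) = 0.3365
Sum over inside zeros: 1.3867.
I(r) = log|p(0)| + (inside sum) = 6.3969 + 1.3867 = 7.7836.
Closed form (all zeros inside, monic): I(r) = n·log(r) = 4·log(7) = 7.7836. ✓

I(r) ≈ 7.7836.


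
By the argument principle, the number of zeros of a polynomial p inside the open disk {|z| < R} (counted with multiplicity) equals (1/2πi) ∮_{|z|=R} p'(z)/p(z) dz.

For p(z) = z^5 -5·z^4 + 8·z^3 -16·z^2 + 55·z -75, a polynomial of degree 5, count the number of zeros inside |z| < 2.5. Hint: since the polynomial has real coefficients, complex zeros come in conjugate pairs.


The zeros of p are: (-1 + 2i), (-1 - 2i), 3, (2 + 1i), (2 - 1i).
Their magnitudes are: 2.236, 2.236, 3, 2.236, 2.236.
Zeros with |z| < R = 2.5: (-1 + 2i), (-1 - 2i), (2 + 1i), (2 - 1i).
Count = 4.
By the argument principle, (1/2πi) ∮_{|z|=R} p'(z)/p(z) dz equals exactly this count.

Number of zeros inside |z| < 2.5: 4.


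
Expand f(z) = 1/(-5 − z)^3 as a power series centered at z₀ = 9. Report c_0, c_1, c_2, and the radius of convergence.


Let w = z − z₀, so z = z₀ + w.
Then -5 − z = -5 − (z₀ + w) = (-5 − z₀) − w = -14 − w.
f(z) = 1/(-14 − w)^3 = (1/(-14)^3) · (1 − w/(-14))^{−3}.
By the binomial series (1−u)^{−3} = Σ_{n≥0} C(n+2, 2) u^n for |u|<1, with u = w/(-14):
  c_n = C(n+2, 2) / (-14)^(n+3).
  c_0 = 1/(-14)^3 = -1/2744.
  c_1 = 3/(-14)^4 = 3/38416.
  c_2 = 6/(-14)^5 = -3/268912.
The series is valid for |w/d| < 1, i.e. |z − z₀| < |d|.
Radius of convergence: R = |-5 − z₀| = |-14| = 14 (distance from z₀ to the singularity z = -5).

c_0 = -1/2744, c_1 = 3/38416, c_2 = -3/268912; R = 14.


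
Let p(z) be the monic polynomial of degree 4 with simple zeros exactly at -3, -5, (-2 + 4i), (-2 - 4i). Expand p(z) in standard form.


The polynomial is p(z) = ∏_{α ∈ S} (z − α), where S = {-3, -5, (-2 + 4i), (-2 - 4i)}.
Expanding the product yields: p(z) = z^4 + 12·z^3 + 67·z^2 + 220·z + 300.
Note conjugate pairs combine to real quadratics: (z − (-2+4i))(z − (-2−4i)) = z² + 4z + 20.
The resulting polynomial has degree 4 and real coefficients as required.

p(z) = z^4 + 12·z^3 + 67·z^2 + 220·z + 300.


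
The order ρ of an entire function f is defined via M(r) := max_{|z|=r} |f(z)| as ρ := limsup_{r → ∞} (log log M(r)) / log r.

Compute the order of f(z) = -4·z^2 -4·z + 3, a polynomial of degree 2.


|f(z)| ≤ Σ|c_k|·r^k = O(r^2) as r → ∞. Polynomial growth is O(e^{r^ε}) for every ε > 0 (since r^2/e^{r^ε} → 0), so ρ ≤ ε for all ε > 0, i.e. ρ = 0. Every nonconstant polynomial has order 0.
Therefore ρ = 0.

Order ρ = 0.


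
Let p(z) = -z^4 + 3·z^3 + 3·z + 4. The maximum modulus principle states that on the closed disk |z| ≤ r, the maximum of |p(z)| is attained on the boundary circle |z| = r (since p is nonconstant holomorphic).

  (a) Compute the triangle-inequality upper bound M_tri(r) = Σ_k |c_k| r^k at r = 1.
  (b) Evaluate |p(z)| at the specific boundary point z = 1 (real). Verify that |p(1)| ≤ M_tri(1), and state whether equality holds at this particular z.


Coefficients: c_0 = 4, c_1 = 3, c_2 = 0, c_3 = 3, c_4 = -1. Radius r = 1.
Part (a). Triangle bound: M_tri(r) = Σ_k |c_k| r^k
  = |4|·1^0 + |3|·1^1 + |0|·1^2 + |3|·1^3 + |-1|·1^4
  = 4 + 3 + 0 + 3 + 1 = 11.
This bounds M(r) := max_{|z|=r} |p(z)| from above; equality holds iff all terms c_k z^k can be made to align in phase at a single z on |z|=r.
Part (b). At z = 1 (real, on the circle |z| = r):
  p(1) = (4)·1^0 + (3)·1^1 + (0)·1^2 + (3)·1^3 + (-1)·1^4 = 9.
  |p(1)| = 9.
Check: |p(1)| = 9 ≤ 11 = M_tri(1). ✓ Equality does not hold at z = 1 (the coefficients have mixed signs, so the terms do not all align in phase there).

M_tri(1) = 11; |p(1)| = 9; equality at z=1: no.


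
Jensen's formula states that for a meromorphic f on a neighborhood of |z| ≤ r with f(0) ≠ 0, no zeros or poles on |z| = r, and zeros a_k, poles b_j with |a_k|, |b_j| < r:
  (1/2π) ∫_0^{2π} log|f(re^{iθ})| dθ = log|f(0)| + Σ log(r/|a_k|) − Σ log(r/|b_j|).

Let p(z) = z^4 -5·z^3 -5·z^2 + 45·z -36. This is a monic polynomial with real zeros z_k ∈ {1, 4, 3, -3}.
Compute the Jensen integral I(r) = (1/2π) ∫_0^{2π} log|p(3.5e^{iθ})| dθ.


Zeros: -3, 1, 3, 4; r = 3.5.
Inside |z| < r: -3, 1, 3. Outside (|z| ≥ r): 4.
p(0) = -36, so log|p(0)| = log(36) = 3.5835.
Apply Jensen: I(r) = log|p(0)| + Σ_k log(r/|z_k|), summed over zeros inside |z| < r.
  log(r/|z_k|) for z_k = 1: log(3.5/1) = 1.2528
  log(r/|z_k|) for z_k = 3: log(3.5/3) = 0.1542
  log(r/|z_k|) for z_k = -3: log(3.5/3) = 0.1542
  Outside zeros (4) contribute nothing to the Jensen sum.
Sum over inside zeros: 1.5611.
I(r) = log|p(0)| + (inside sum) = 3.5835 + 1.5611 = 5.1446.
Note: since some zeros are outside |z| ≤ r, the simplified n·log(r) form does NOT apply — only the inside zeros contribute.

I(r) ≈ 5.1446.


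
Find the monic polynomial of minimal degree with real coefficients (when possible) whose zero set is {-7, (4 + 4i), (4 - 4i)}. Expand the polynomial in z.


The polynomial is p(z) = ∏_{α ∈ S} (z − α), where S = {-7, (4 + 4i), (4 - 4i)}.
Expanding the product yields: p(z) = z^3 -z^2 -24·z + 224.
Note conjugate pairs combine to real quadratics: (z − (4+4i))(z − (4−4i)) = z² − 8z + 32.
The resulting polynomial has degree 3 and real coefficients as required.

p(z) = z^3 -z^2 -24·z + 224.


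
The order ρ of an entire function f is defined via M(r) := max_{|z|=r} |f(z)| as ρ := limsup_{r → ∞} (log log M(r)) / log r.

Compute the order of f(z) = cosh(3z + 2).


cosh(w) is a linear combination of e^{iw} and e^{−iw} (or e^w, e^{−w} in the hyperbolic case), so |cosh(w)| ≤ e^{|w|}. With w = 3z + 2, |w| ≤ 3|z| + 2 = 3r + 2 on |z| = r, giving M(r) ≤ e^{3r + 2}, so ρ ≤ 1. On a suitable ray (z = it for sin/cos; z = t for sinh/cosh, t real → ∞), |cosh(3z + 2)| grows like e^{3|t|}/2, so ρ ≥ 1. Hence ρ = 1.
Therefore ρ = 1.

Order ρ = 1.


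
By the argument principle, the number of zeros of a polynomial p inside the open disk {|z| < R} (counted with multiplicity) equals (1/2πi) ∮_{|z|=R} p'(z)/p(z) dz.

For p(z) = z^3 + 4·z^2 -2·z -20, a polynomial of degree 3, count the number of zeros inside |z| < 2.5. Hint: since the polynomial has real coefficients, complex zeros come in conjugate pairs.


The zeros of p are: 2, (-3 + 1i), (-3 - 1i).
Their magnitudes are: 2, 3.162, 3.162.
Zeros with |z| < R = 2.5: 2.
Count = 1.
By the argument principle, (1/2πi) ∮_{|z|=R} p'(z)/p(z) dz equals exactly this count.

Number of zeros inside |z| < 2.5: 1.


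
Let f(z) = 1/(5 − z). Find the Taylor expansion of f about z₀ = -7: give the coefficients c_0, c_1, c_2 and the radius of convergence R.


Let w = z − z₀, so z = z₀ + w.
Then 5 − z = 5 − (z₀ + w) = (5 − z₀) − w = 12 − w.
f(z) = 1/(12 − w) = (1/(12)) · 1/(1 − w/(12)) = Σ_{n≥0} w^n / (12)^(n+1).
So c_n = 1/(12)^(n+1):
  c_0 = 1/(12)^1 = 1/12.
  c_1 = 1/(12)^2 = 1/144.
  c_2 = 1/(12)^3 = 1/1728.
The series is valid for |w/d| < 1, i.e. |z − z₀| < |d|.
Radius of convergence: R = |5 − z₀| = |12| = 12 (distance from z₀ to the singularity z = 5).

c_0 = 1/12, c_1 = 1/144, c_2 = 1/1728; R = 12.


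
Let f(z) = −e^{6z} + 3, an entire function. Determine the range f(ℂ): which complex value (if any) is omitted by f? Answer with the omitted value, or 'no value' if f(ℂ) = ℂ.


Little Picard bounds the complement of f(ℂ) to at most one point.
e^{6z} is never zero on ℂ, so -1·e^{6z} takes every value in ℂ ∖ {0}. Adding 3 shifts the range to ℂ ∖ {3}. Thus f omits exactly the value 3.

Omitted value: 3.


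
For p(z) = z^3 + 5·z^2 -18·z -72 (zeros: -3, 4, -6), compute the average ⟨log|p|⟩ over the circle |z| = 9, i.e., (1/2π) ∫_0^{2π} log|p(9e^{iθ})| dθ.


Zeros: -6, -3, 4; r = 9.
Inside |z| < r: -6, -3, 4. Outside (|z| ≥ r): ∅.
p(0) = -72, so log|p(0)| = log(72) = 4.2767.
Apply Jensen: I(r) = log|p(0)| + Σ_k log(r/|z_k|), summed over zeros inside |z| < r.
  log(r/|z_k|) for z_k = -3: log(9/3) = 1.0986
  log(r/|z_k|) for z_k = 4: log(9/4) = 0.8109
  log(r/|z_k|) for z_k = -6: log(9/6) = 0.4055
Sum over inside zeros: 2.3150.
I(r) = log|p(0)| + (inside sum) = 4.2767 + 2.3150 = 6.5917.
Closed form (all zeros inside, monic): I(r) = n·log(r) = 3·log(9) = 6.5917. ✓

I(r) ≈ 6.5917.


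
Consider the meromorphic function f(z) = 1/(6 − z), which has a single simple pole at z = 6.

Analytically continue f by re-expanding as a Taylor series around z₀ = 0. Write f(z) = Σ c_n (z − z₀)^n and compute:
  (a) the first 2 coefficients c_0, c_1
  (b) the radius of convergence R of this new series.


Let w = z − z₀, so z = z₀ + w.
Then 6 − z = 6 − (z₀ + w) = (6 − z₀) − w = 6 − w.
f(z) = 1/(6 − w) = (1/(6)) · 1/(1 − w/(6)) = Σ_{n≥0} w^n / (6)^(n+1).
So c_n = 1/(6)^(n+1):
  c_0 = 1/(6)^1 = 1/6.
  c_1 = 1/(6)^2 = 1/36.
The series is valid for |w/d| < 1, i.e. |z − z₀| < |d|.
Radius of convergence: R = |6 − z₀| = |6| = 6 (distance from z₀ to the singularity z = 6).

c_0 = 1/6, c_1 = 1/36; R = 6.


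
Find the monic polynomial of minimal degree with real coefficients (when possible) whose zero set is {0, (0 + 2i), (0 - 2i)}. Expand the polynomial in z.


The polynomial is p(z) = ∏_{α ∈ S} (z − α), where S = {0, (0 + 2i), (0 - 2i)}.
Expanding the product yields: p(z) = z^3 + 4·z.
Note conjugate pairs combine to real quadratics: (z − (0+2i))(z − (0−2i)) = z² + 4.
The resulting polynomial has degree 3 and real coefficients as required.

p(z) = z^3 + 4·z.


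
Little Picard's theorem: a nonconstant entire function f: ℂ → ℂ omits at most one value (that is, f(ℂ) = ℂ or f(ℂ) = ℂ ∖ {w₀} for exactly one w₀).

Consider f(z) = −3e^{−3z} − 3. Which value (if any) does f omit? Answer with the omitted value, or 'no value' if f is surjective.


Little Picard bounds the complement of f(ℂ) to at most one point.
e^{−3z} is never zero on ℂ, so -3·e^{−3z} takes every value in ℂ ∖ {0}. Adding -3 shifts the range to ℂ ∖ {-3}. Thus f omits exactly the value -3.

Omitted value: -3.


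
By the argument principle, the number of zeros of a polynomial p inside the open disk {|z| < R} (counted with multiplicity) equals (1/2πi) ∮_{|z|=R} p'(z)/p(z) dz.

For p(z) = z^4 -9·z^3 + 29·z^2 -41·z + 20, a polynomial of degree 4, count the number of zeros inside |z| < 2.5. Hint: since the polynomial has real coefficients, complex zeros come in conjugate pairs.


The zeros of p are: 4, 1, (2 + 1i), (2 - 1i).
Their magnitudes are: 4, 1, 2.236, 2.236.
Zeros with |z| < R = 2.5: 1, (2 + 1i), (2 - 1i).
Count = 3.
By the argument principle, (1/2πi) ∮_{|z|=R} p'(z)/p(z) dz equals exactly this count.

Number of zeros inside |z| < 2.5: 3.


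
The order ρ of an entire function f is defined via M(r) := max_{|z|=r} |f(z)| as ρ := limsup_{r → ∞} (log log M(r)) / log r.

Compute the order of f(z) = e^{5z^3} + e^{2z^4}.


Each summand is entire of order 3 and 4 respectively (as in the single-exponential case). The order of a sum is at most the max of the orders, so ρ ≤ 4. For the lower bound: on |z|=r choose arg z so that 2z^4 is real positive; then |e^{2z^4}| = e^{2r^4} while |e^{5z^3}| ≤ e^{5r^3} = o(e^{2r^4}). So |f| ≥ e^{2r^4}(1 − o(1)) and ρ ≥ 4. Hence ρ = max(3, 4) = 4.
Therefore ρ = 4.

Order ρ = 4.


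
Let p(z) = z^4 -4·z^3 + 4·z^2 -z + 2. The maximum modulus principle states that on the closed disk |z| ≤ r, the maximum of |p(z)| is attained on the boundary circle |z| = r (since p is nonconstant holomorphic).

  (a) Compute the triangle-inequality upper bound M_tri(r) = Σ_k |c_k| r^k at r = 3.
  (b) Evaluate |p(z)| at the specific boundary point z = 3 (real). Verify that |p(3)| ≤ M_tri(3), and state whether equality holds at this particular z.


Coefficients: c_0 = 2, c_1 = -1, c_2 = 4, c_3 = -4, c_4 = 1. Radius r = 3.
Part (a). Triangle bound: M_tri(r) = Σ_k |c_k| r^k
  = |2|·3^0 + |-1|·3^1 + |4|·3^2 + |-4|·3^3 + |1|·3^4
  = 2 + 3 + 36 + 108 + 81 = 230.
This bounds M(r) := max_{|z|=r} |p(z)| from above; equality holds iff all terms c_k z^k can be made to align in phase at a single z on |z|=r.
Part (b). At z = 3 (real, on the circle |z| = r):
  p(3) = (2)·3^0 + (-1)·3^1 + (4)·3^2 + (-4)·3^3 + (1)·3^4 = 8.
  |p(3)| = 8.
Check: |p(3)| = 8 ≤ 230 = M_tri(3). ✓ Equality does not hold at z = 3 (the coefficients have mixed signs, so the terms do not all align in phase there).

M_tri(3) = 230; |p(3)| = 8; equality at z=3: no.


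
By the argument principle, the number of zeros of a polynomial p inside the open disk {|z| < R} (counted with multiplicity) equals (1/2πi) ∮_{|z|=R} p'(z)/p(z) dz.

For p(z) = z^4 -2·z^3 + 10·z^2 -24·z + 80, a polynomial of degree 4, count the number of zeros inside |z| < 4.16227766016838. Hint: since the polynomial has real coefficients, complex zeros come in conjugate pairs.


The zeros of p are: (2 + 2i), (2 - 2i), (-1 + 3i), (-1 - 3i).
Their magnitudes are: 2.828, 2.828, 3.162, 3.162.
Zeros with |z| < R = 4.16227766016838: (2 + 2i), (2 - 2i), (-1 + 3i), (-1 - 3i).
Count = 4.
By the argument principle, (1/2πi) ∮_{|z|=R} p'(z)/p(z) dz equals exactly this count.

Number of zeros inside |z| < 4.16227766016838: 4.


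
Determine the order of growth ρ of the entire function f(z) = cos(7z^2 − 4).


Write cos(w) = (e^{iw} ± e^{−iw})/(2 or 2i), so |cos(w)| ≤ e^{|w|}. With w = 7z^2 − 4, |w| ≤ 7r^2 + 4 on |z|=r, giving M(r) ≤ e^{7r^2 + 4} and ρ ≤ 2. For the lower bound, choose z on |z|=r with 7z^2 purely imaginary of modulus 7r^2; then |cos(7z^2 − 4)| grows like e^{7r^2}/2, so ρ ≥ 2. Hence ρ = 2.
Therefore ρ = 2.

Order ρ = 2.


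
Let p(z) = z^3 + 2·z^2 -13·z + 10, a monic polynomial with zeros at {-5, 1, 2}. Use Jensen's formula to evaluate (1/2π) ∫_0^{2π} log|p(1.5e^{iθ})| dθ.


Zeros: -5, 1, 2; r = 1.5.
Inside |z| < r: 1. Outside (|z| ≥ r): -5, 2.
p(0) = 10, so log|p(0)| = log(10) = 2.3026.
Apply Jensen: I(r) = log|p(0)| + Σ_k log(r/|z_k|), summed over zeros inside |z| < r.
  log(r/|z_k|) for z_k = 1: log(1.5/1) = 0.4055
  Outside zeros (-5, 2) contribute nothing to the Jensen sum.
Sum over inside zeros: 0.4055.
I(r) = log|p(0)| + (inside sum) = 2.3026 + 0.4055 = 2.7081.
Note: since some zeros are outside |z| ≤ r, the simplified n·log(r) form does NOT apply — only the inside zeros contribute.

I(r) ≈ 2.7081.


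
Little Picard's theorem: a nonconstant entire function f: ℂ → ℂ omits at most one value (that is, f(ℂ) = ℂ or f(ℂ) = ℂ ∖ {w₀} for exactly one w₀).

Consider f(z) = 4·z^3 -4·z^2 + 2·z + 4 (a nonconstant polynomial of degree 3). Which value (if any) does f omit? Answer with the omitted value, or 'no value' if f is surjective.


Little Picard bounds the complement of f(ℂ) to at most one point.
For every w ∈ ℂ, the equation p(z) − w = 0 is a nonconstant polynomial in z and hence has at least one root by the fundamental theorem of algebra. So p is surjective onto ℂ, omitting no value.

Omitted value: no value.


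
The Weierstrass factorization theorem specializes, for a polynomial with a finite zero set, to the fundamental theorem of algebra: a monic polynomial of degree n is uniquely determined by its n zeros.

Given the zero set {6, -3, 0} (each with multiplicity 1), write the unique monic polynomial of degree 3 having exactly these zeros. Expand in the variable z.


The polynomial is p(z) = ∏_{α ∈ S} (z − α), where S = {6, -3, 0}.
Expanding the product yields: p(z) = z^3 -3·z^2 -18·z.
The resulting polynomial has degree 3 and real coefficients as required.

p(z) = z^3 -3·z^2 -18·z.


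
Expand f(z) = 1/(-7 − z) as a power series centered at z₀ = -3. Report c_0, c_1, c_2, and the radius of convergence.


Let w = z − z₀, so z = z₀ + w.
Then -7 − z = -7 − (z₀ + w) = (-7 − z₀) − w = -4 − w.
f(z) = 1/(-4 − w) = (1/(-4)) · 1/(1 − w/(-4)) = Σ_{n≥0} w^n / (-4)^(n+1).
So c_n = 1/(-4)^(n+1):
  c_0 = 1/(-4)^1 = -1/4.
  c_1 = 1/(-4)^2 = 1/16.
  c_2 = 1/(-4)^3 = -1/64.
The series is valid for |w/d| < 1, i.e. |z − z₀| < |d|.
Radius of convergence: R = |-7 − z₀| = |-4| = 4 (distance from z₀ to the singularity z = -7).

c_0 = -1/4, c_1 = 1/16, c_2 = -1/64; R = 4.


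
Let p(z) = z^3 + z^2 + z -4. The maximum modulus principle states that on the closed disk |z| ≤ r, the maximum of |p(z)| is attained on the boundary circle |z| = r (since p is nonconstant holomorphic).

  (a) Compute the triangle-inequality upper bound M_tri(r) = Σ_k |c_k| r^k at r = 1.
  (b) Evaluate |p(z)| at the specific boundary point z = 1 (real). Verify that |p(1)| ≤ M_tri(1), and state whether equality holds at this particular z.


Coefficients: c_0 = -4, c_1 = 1, c_2 = 1, c_3 = 1. Radius r = 1.
Part (a). Triangle bound: M_tri(r) = Σ_k |c_k| r^k
  = |-4|·1^0 + |1|·1^1 + |1|·1^2 + |1|·1^3
  = 4 + 1 + 1 + 1 = 7.
This bounds M(r) := max_{|z|=r} |p(z)| from above; equality holds iff all terms c_k z^k can be made to align in phase at a single z on |z|=r.
Part (b). At z = 1 (real, on the circle |z| = r):
  p(1) = (-4)·1^0 + (1)·1^1 + (1)·1^2 + (1)·1^3 = -1.
  |p(1)| = 1.
Check: |p(1)| = 1 ≤ 7 = M_tri(1). ✓ Equality does not hold at z = 1 (the coefficients have mixed signs, so the terms do not all align in phase there).

M_tri(1) = 7; |p(1)| = 1; equality at z=1: no.


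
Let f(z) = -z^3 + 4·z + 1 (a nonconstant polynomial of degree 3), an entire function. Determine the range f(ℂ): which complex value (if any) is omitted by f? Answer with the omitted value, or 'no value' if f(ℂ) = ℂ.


Little Picard bounds the complement of f(ℂ) to at most one point.
For every w ∈ ℂ, the equation p(z) − w = 0 is a nonconstant polynomial in z and hence has at least one root by the fundamental theorem of algebra. So p is surjective onto ℂ, omitting no value.

Omitted value: no value.


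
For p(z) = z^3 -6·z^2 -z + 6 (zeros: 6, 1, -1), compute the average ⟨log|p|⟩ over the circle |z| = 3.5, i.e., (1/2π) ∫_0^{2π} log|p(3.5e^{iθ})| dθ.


Zeros: -1, 1, 6; r = 3.5.
Inside |z| < r: -1, 1. Outside (|z| ≥ r): 6.
p(0) = 6, so log|p(0)| = log(6) = 1.7918.
Apply Jensen: I(r) = log|p(0)| + Σ_k log(r/|z_k|), summed over zeros inside |z| < r.
  log(r/|z_k|) for z_k = 1: log(3.5/1) = 1.2528
  log(r/|z_k|) for z_k = -1: log(3.5/1) = 1.2528
  Outside zeros (6) contribute nothing to the Jensen sum.
Sum over inside zeros: 2.5055.
I(r) = log|p(0)| + (inside sum) = 1.7918 + 2.5055 = 4.2973.
Note: since some zeros are outside |z| ≤ r, the simplified n·log(r) form does NOT apply — only the inside zeros contribute.

I(r) ≈ 4.2973.


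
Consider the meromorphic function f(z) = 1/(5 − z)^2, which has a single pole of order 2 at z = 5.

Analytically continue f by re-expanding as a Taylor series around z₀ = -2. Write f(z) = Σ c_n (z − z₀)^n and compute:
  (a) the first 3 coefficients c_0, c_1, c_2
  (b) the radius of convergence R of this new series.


Let w = z − z₀, so z = z₀ + w.
Then 5 − z = 5 − (z₀ + w) = (5 − z₀) − w = 7 − w.
f(z) = 1/(7 − w)^2 = (1/(7)^2) · (1 − w/(7))^{−2}.
By the binomial series (1−u)^{−2} = Σ_{n≥0} C(n+1, 1) u^n for |u|<1, with u = w/(7):
  c_n = C(n+1, 1) / (7)^(n+2).
  c_0 = 1/(7)^2 = 1/49.
  c_1 = 2/(7)^3 = 2/343.
  c_2 = 3/(7)^4 = 3/2401.
The series is valid for |w/d| < 1, i.e. |z − z₀| < |d|.
Radius of convergence: R = |5 − z₀| = |7| = 7 (distance from z₀ to the singularity z = 5).

c_0 = 1/49, c_1 = 2/343, c_2 = 3/2401; R = 7.


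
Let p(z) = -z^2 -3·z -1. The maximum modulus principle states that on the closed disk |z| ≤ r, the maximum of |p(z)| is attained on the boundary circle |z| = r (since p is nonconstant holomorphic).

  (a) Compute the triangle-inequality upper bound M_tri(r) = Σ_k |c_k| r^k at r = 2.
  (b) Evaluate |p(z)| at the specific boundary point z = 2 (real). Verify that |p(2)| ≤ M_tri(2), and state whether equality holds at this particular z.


Coefficients: c_0 = -1, c_1 = -3, c_2 = -1. Radius r = 2.
Part (a). Triangle bound: M_tri(r) = Σ_k |c_k| r^k
  = |-1|·2^0 + |-3|·2^1 + |-1|·2^2
  = 1 + 6 + 4 = 11.
This bounds M(r) := max_{|z|=r} |p(z)| from above; equality holds iff all terms c_k z^k can be made to align in phase at a single z on |z|=r.
Part (b). At z = 2 (real, on the circle |z| = r):
  p(2) = (-1)·2^0 + (-3)·2^1 + (-1)·2^2 = -11.
  |p(2)| = 11.
Since all nonzero coefficients share the same sign, |p(2)| = 11 = M_tri(2); the triangle bound is attained at z = 2, so in fact M(r) = 11.

M_tri(2) = 11; |p(2)| = 11; equality at z=2: yes.


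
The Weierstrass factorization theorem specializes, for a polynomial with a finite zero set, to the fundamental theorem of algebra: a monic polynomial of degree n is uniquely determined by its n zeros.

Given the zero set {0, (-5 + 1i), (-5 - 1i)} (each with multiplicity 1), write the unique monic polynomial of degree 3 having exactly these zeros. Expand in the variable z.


The polynomial is p(z) = ∏_{α ∈ S} (z − α), where S = {0, (-5 + 1i), (-5 - 1i)}.
Expanding the product yields: p(z) = z^3 + 10·z^2 + 26·z.
Note conjugate pairs combine to real quadratics: (z − (-5+1i))(z − (-5−1i)) = z² + 10z + 26.
The resulting polynomial has degree 3 and real coefficients as required.

p(z) = z^3 + 10·z^2 + 26·z.


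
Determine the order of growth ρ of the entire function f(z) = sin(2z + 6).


sin(w) is a linear combination of e^{iw} and e^{−iw} (or e^w, e^{−w} in the hyperbolic case), so |sin(w)| ≤ e^{|w|}. With w = 2z + 6, |w| ≤ 2|z| + 6 = 2r + 6 on |z| = r, giving M(r) ≤ e^{2r + 6}, so ρ ≤ 1. On a suitable ray (z = it for sin/cos; z = t for sinh/cosh, t real → ∞), |sin(2z + 6)| grows like e^{2|t|}/2, so ρ ≥ 1. Hence ρ = 1.
Therefore ρ = 1.

Order ρ = 1.


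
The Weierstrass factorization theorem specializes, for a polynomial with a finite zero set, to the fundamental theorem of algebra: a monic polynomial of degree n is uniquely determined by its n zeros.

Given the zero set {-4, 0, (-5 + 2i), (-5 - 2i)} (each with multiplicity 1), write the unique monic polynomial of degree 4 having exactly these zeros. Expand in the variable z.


The polynomial is p(z) = ∏_{α ∈ S} (z − α), where S = {-4, 0, (-5 + 2i), (-5 - 2i)}.
Expanding the product yields: p(z) = z^4 + 14·z^3 + 69·z^2 + 116·z.
Note conjugate pairs combine to real quadratics: (z − (-5+2i))(z − (-5−2i)) = z² + 10z + 29.
The resulting polynomial has degree 4 and real coefficients as required.

p(z) = z^4 + 14·z^3 + 69·z^2 + 116·z.


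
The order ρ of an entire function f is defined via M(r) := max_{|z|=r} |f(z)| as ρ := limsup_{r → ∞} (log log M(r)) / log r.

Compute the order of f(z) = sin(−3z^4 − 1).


Write sin(w) = (e^{iw} ± e^{−iw})/(2 or 2i), so |sin(w)| ≤ e^{|w|}. With w = −3z^4 − 1, |w| ≤ 3r^4 + 1 on |z|=r, giving M(r) ≤ e^{3r^4 + 1} and ρ ≤ 4. For the lower bound, choose z on |z|=r with -3z^4 purely imaginary of modulus 3r^4; then |sin(−3z^4 − 1)| grows like e^{3r^4}/2, so ρ ≥ 4. Hence ρ = 4.
Therefore ρ = 4.

Order ρ = 4.


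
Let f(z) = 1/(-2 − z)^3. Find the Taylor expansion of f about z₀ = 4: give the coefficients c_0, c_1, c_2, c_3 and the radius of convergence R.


Let w = z − z₀, so z = z₀ + w.
Then -2 − z = -2 − (z₀ + w) = (-2 − z₀) − w = -6 − w.
f(z) = 1/(-6 − w)^3 = (1/(-6)^3) · (1 − w/(-6))^{−3}.
By the binomial series (1−u)^{−3} = Σ_{n≥0} C(n+2, 2) u^n for |u|<1, with u = w/(-6):
  c_n = C(n+2, 2) / (-6)^(n+3).
  c_0 = 1/(-6)^3 = -1/216.
  c_1 = 3/(-6)^4 = 1/432.
  c_2 = 6/(-6)^5 = -1/1296.
  c_3 = 10/(-6)^6 = 5/23328.
The series is valid for |w/d| < 1, i.e. |z − z₀| < |d|.
Radius of convergence: R = |-2 − z₀| = |-6| = 6 (distance from z₀ to the singularity z = -2).

c_0 = -1/216, c_1 = 1/432, c_2 = -1/1296, c_3 = 5/23328; R = 6.


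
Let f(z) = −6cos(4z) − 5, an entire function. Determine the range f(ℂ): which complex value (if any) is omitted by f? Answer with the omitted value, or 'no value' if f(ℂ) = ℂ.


Little Picard bounds the complement of f(ℂ) to at most one point.
cos is entire and surjective onto ℂ: for every w ∈ ℂ, cos(ζ) = w has a solution ζ ∈ ℂ (e.g., via the complex inverse arccos). With ζ = 4z this gives z = ζ/(4). Then -6·cos(4z) takes every value in -6·ℂ = ℂ, and adding -5 is a bijection of ℂ. So f is surjective and omits no value. (Note: only on the real line is cos bounded by [−1, 1].)

Omitted value: no value.


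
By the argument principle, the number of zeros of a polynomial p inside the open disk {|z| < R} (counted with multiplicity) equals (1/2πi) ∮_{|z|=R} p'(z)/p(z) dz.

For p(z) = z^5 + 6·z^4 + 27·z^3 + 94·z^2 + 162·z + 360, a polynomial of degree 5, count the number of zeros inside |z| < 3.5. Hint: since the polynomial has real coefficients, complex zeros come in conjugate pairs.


The zeros of p are: (-1 + 3i), (-1 - 3i), (0 + 3i), (0 - 3i), -4.
Their magnitudes are: 3.162, 3.162, 3, 3, 4.
Zeros with |z| < R = 3.5: (-1 + 3i), (-1 - 3i), (0 + 3i), (0 - 3i).
Count = 4.
By the argument principle, (1/2πi) ∮_{|z|=R} p'(z)/p(z) dz equals exactly this count.

Number of zeros inside |z| < 3.5: 4.


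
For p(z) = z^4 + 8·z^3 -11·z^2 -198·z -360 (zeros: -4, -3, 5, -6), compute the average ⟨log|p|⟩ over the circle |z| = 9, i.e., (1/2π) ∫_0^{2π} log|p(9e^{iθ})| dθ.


Zeros: -6, -4, -3, 5; r = 9.
Inside |z| < r: -6, -4, -3, 5. Outside (|z| ≥ r): ∅.
p(0) = -360, so log|p(0)| = log(360) = 5.8861.
Apply Jensen: I(r) = log|p(0)| + Σ_k log(r/|z_k|), summed over zeros inside |z| < r.
  log(r/|z_k|) for z_k = -4: log(9/4) = 0.8109
  log(r/|z_k|) for z_k = -3: log(9/3) = 1.0986
  log(r/|z_k|) for z_k = 5: log(9/5) = 0.5878
  log(r/|z_k|) for z_k = -6: log(9/6) = 0.4055
Sum over inside zeros: 2.9028.
I(r) = log|p(0)| + (inside sum) = 5.8861 + 2.9028 = 8.7889.
Closed form (all zeros inside, monic): I(r) = n·log(r) = 4·log(9) = 8.7889. ✓

I(r) ≈ 8.7889.


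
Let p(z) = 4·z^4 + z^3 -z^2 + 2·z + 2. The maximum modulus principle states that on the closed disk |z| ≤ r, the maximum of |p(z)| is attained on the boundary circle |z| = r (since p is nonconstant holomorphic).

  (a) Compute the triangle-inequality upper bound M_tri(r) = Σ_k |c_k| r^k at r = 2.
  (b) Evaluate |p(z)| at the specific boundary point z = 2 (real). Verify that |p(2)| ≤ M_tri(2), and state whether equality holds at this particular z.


Coefficients: c_0 = 2, c_1 = 2, c_2 = -1, c_3 = 1, c_4 = 4. Radius r = 2.
Part (a). Triangle bound: M_tri(r) = Σ_k |c_k| r^k
  = |2|·2^0 + |2|·2^1 + |-1|·2^2 + |1|·2^3 + |4|·2^4
  = 2 + 4 + 4 + 8 + 64 = 82.
This bounds M(r) := max_{|z|=r} |p(z)| from above; equality holds iff all terms c_k z^k can be made to align in phase at a single z on |z|=r.
Part (b). At z = 2 (real, on the circle |z| = r):
  p(2) = (2)·2^0 + (2)·2^1 + (-1)·2^2 + (1)·2^3 + (4)·2^4 = 74.
  |p(2)| = 74.
Check: |p(2)| = 74 ≤ 82 = M_tri(2). ✓ Equality does not hold at z = 2 (the coefficients have mixed signs, so the terms do not all align in phase there).

M_tri(2) = 82; |p(2)| = 74; equality at z=2: no.


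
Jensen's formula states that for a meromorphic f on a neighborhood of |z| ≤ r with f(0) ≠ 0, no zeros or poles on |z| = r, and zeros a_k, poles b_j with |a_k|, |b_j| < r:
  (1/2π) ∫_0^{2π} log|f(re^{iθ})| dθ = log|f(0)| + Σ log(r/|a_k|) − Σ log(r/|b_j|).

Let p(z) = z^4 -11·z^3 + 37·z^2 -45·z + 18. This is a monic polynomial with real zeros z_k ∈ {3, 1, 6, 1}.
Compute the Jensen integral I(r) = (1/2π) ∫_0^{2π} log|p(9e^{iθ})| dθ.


Zeros: 1, 1, 3, 6; r = 9.
Inside |z| < r: 1, 1, 3, 6. Outside (|z| ≥ r): ∅.
p(0) = 18, so log|p(0)| = log(18) = 2.8904.
Apply Jensen: I(r) = log|p(0)| + Σ_k log(r/|z_k|), summed over zeros inside |z| < r.
  log(r/|z_k|) for z_k = 3: log(9/3) = 1.0986
  log(r/|z_k|) for z_k = 1: log(9/1) = 2.1972
  log(r/|z_k|) for z_k = 6: log(9/6) = 0.4055
  log(r/|z_k|) for z_k = 1: log(9/1) = 2.1972
Sum over inside zeros: 5.8985.
I(r) = log|p(0)| + (inside sum) = 2.8904 + 5.8985 = 8.7889.
Closed form (all zeros inside, monic): I(r) = n·log(r) = 4·log(9) = 8.7889. ✓

I(r) ≈ 8.7889.


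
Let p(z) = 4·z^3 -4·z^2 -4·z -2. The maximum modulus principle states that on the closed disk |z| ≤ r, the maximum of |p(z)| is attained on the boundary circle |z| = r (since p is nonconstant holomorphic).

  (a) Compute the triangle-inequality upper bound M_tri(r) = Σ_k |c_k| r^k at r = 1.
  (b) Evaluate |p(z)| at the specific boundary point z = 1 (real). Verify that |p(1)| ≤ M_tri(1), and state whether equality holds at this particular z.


Coefficients: c_0 = -2, c_1 = -4, c_2 = -4, c_3 = 4. Radius r = 1.
Part (a). Triangle bound: M_tri(r) = Σ_k |c_k| r^k
  = |-2|·1^0 + |-4|·1^1 + |-4|·1^2 + |4|·1^3
  = 2 + 4 + 4 + 4 = 14.
This bounds M(r) := max_{|z|=r} |p(z)| from above; equality holds iff all terms c_k z^k can be made to align in phase at a single z on |z|=r.
Part (b). At z = 1 (real, on the circle |z| = r):
  p(1) = (-2)·1^0 + (-4)·1^1 + (-4)·1^2 + (4)·1^3 = -6.
  |p(1)| = 6.
Check: |p(1)| = 6 ≤ 14 = M_tri(1). ✓ Equality does not hold at z = 1 (the coefficients have mixed signs, so the terms do not all align in phase there).

M_tri(1) = 14; |p(1)| = 6; equality at z=1: no.


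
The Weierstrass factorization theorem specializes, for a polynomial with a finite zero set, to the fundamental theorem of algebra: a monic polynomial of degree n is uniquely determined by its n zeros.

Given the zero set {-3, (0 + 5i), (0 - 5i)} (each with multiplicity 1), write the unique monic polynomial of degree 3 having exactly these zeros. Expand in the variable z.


The polynomial is p(z) = ∏_{α ∈ S} (z − α), where S = {-3, (0 + 5i), (0 - 5i)}.
Expanding the product yields: p(z) = z^3 + 3·z^2 + 25·z + 75.
Note conjugate pairs combine to real quadratics: (z − (0+5i))(z − (0−5i)) = z² + 25.
The resulting polynomial has degree 3 and real coefficients as required.

p(z) = z^3 + 3·z^2 + 25·z + 75.


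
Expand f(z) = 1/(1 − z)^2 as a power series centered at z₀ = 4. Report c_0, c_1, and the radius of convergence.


Let w = z − z₀, so z = z₀ + w.
Then 1 − z = 1 − (z₀ + w) = (1 − z₀) − w = -3 − w.
f(z) = 1/(-3 − w)^2 = (1/(-3)^2) · (1 − w/(-3))^{−2}.
By the binomial series (1−u)^{−2} = Σ_{n≥0} C(n+1, 1) u^n for |u|<1, with u = w/(-3):
  c_n = C(n+1, 1) / (-3)^(n+2).
  c_0 = 1/(-3)^2 = 1/9.
  c_1 = 2/(-3)^3 = -2/27.
The series is valid for |w/d| < 1, i.e. |z − z₀| < |d|.
Radius of convergence: R = |1 − z₀| = |-3| = 3 (distance from z₀ to the singularity z = 1).

c_0 = 1/9, c_1 = -2/27; R = 3.


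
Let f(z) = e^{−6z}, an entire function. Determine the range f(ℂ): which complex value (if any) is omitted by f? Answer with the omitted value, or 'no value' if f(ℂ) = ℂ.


Little Picard bounds the complement of f(ℂ) to at most one point.
e^{−6z} is never zero on ℂ, so 1·e^{−6z} takes every value in ℂ ∖ {0}. Adding 0 shifts the range to ℂ ∖ {0}. Thus f omits exactly the value 0.

Omitted value: 0.


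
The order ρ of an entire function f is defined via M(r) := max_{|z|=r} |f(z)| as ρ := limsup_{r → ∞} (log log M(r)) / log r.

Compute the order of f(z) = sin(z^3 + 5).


Write sin(w) = (e^{iw} ± e^{−iw})/(2 or 2i), so |sin(w)| ≤ e^{|w|}. With w = z^3 + 5, |w| ≤ 1r^3 + 5 on |z|=r, giving M(r) ≤ e^{1r^3 + 5} and ρ ≤ 3. For the lower bound, choose z on |z|=r with 1z^3 purely imaginary of modulus 1r^3; then |sin(z^3 + 5)| grows like e^{1r^3}/2, so ρ ≥ 3. Hence ρ = 3.
Therefore ρ = 3.

Order ρ = 3.


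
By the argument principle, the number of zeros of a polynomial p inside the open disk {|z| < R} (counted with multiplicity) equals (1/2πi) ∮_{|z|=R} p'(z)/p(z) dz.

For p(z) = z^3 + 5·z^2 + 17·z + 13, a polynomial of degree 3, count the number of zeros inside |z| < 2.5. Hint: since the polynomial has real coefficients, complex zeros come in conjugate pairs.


The zeros of p are: -1, (-2 + 3i), (-2 - 3i).
Their magnitudes are: 1, 3.606, 3.606.
Zeros with |z| < R = 2.5: -1.
Count = 1.
By the argument principle, (1/2πi) ∮_{|z|=R} p'(z)/p(z) dz equals exactly this count.

Number of zeros inside |z| < 2.5: 1.


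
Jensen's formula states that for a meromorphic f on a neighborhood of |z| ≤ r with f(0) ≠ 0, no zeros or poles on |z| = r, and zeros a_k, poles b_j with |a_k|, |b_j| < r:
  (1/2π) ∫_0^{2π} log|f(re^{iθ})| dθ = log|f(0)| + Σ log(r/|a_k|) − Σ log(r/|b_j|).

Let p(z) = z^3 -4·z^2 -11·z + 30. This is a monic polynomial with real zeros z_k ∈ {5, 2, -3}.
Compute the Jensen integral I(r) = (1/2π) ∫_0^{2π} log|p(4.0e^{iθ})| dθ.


Zeros: -3, 2, 5; r = 4.0.
Inside |z| < r: -3, 2. Outside (|z| ≥ r): 5.
p(0) = 30, so log|p(0)| = log(30) = 3.4012.
Apply Jensen: I(r) = log|p(0)| + Σ_k log(r/|z_k|), summed over zeros inside |z| < r.
  log(r/|z_k|) for z_k = 2: log(4.0/2) = 0.6931
  log(r/|z_k|) for z_k = -3: log(4.0/3) = 0.2877
  Outside zeros (5) contribute nothing to the Jensen sum.
Sum over inside zeros: 0.9808.
I(r) = log|p(0)| + (inside sum) = 3.4012 + 0.9808 = 4.3820.
Note: since some zeros are outside |z| ≤ r, the simplified n·log(r) form does NOT apply — only the inside zeros contribute.

I(r) ≈ 4.3820.


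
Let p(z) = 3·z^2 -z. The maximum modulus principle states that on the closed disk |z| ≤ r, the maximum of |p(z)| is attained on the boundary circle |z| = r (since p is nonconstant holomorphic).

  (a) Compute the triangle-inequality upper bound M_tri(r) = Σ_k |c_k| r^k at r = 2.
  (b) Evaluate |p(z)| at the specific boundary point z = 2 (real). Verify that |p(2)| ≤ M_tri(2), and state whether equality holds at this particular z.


Coefficients: c_0 = 0, c_1 = -1, c_2 = 3. Radius r = 2.
Part (a). Triangle bound: M_tri(r) = Σ_k |c_k| r^k
  = |0|·2^0 + |-1|·2^1 + |3|·2^2
  = 0 + 2 + 12 = 14.
This bounds M(r) := max_{|z|=r} |p(z)| from above; equality holds iff all terms c_k z^k can be made to align in phase at a single z on |z|=r.
Part (b). At z = 2 (real, on the circle |z| = r):
  p(2) = (0)·2^0 + (-1)·2^1 + (3)·2^2 = 10.
  |p(2)| = 10.
Check: |p(2)| = 10 ≤ 14 = M_tri(2). ✓ Equality does not hold at z = 2 (the coefficients have mixed signs, so the terms do not all align in phase there).

M_tri(2) = 14; |p(2)| = 10; equality at z=2: no.


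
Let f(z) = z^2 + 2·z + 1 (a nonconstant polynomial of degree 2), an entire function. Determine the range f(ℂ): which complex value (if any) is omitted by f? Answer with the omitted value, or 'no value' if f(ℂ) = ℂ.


Little Picard bounds the complement of f(ℂ) to at most one point.
For every w ∈ ℂ, the equation p(z) − w = 0 is a nonconstant polynomial in z and hence has at least one root by the fundamental theorem of algebra. So p is surjective onto ℂ, omitting no value.

Omitted value: no value.


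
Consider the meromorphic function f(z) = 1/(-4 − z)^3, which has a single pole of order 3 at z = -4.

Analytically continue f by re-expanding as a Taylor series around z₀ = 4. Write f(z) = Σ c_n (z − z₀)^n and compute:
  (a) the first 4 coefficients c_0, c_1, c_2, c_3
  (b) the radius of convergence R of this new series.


Let w = z − z₀, so z = z₀ + w.
Then -4 − z = -4 − (z₀ + w) = (-4 − z₀) − w = -8 − w.
f(z) = 1/(-8 − w)^3 = (1/(-8)^3) · (1 − w/(-8))^{−3}.
By the binomial series (1−u)^{−3} = Σ_{n≥0} C(n+2, 2) u^n for |u|<1, with u = w/(-8):
  c_n = C(n+2, 2) / (-8)^(n+3).
  c_0 = 1/(-8)^3 = -1/512.
  c_1 = 3/(-8)^4 = 3/4096.
  c_2 = 6/(-8)^5 = -3/16384.
  c_3 = 10/(-8)^6 = 5/131072.
The series is valid for |w/d| < 1, i.e. |z − z₀| < |d|.
Radius of convergence: R = |-4 − z₀| = |-8| = 8 (distance from z₀ to the singularity z = -4).

c_0 = -1/512, c_1 = 3/4096, c_2 = -3/16384, c_3 = 5/131072; R = 8.


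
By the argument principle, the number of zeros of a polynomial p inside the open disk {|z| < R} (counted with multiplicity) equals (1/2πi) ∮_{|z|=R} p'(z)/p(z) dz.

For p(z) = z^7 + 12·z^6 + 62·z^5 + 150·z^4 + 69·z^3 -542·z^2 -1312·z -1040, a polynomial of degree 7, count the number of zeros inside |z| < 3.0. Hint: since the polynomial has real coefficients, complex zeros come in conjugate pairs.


The zeros of p are: (-2 + 2i), (-2 - 2i), 2, (-3 + 2i), (-3 - 2i), (-2 + 1i), (-2 - 1i).
Their magnitudes are: 2.828, 2.828, 2, 3.606, 3.606, 2.236, 2.236.
Zeros with |z| < R = 3.0: (-2 + 2i), (-2 - 2i), 2, (-2 + 1i), (-2 - 1i).
Count = 5.
By the argument principle, (1/2πi) ∮_{|z|=R} p'(z)/p(z) dz equals exactly this count.

Number of zeros inside |z| < 3.0: 5.


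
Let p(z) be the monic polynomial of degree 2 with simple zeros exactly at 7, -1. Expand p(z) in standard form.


The polynomial is p(z) = ∏_{α ∈ S} (z − α), where S = {7, -1}.
Expanding the product yields: p(z) = z^2 -6·z -7.
The resulting polynomial has degree 2 and real coefficients as required.

p(z) = z^2 -6·z -7.


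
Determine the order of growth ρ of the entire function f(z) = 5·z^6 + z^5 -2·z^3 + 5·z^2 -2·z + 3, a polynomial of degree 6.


|f(z)| ≤ Σ|c_k|·r^k = O(r^6) as r → ∞. Polynomial growth is O(e^{r^ε}) for every ε > 0 (since r^6/e^{r^ε} → 0), so ρ ≤ ε for all ε > 0, i.e. ρ = 0. Every nonconstant polynomial has order 0.
Therefore ρ = 0.

Order ρ = 0.


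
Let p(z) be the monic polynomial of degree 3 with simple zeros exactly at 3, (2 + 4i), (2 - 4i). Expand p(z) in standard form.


The polynomial is p(z) = ∏_{α ∈ S} (z − α), where S = {3, (2 + 4i), (2 - 4i)}.
Expanding the product yields: p(z) = z^3 -7·z^2 + 32·z -60.
Note conjugate pairs combine to real quadratics: (z − (2+4i))(z − (2−4i)) = z² − 4z + 20.
The resulting polynomial has degree 3 and real coefficients as required.

p(z) = z^3 -7·z^2 + 32·z -60.


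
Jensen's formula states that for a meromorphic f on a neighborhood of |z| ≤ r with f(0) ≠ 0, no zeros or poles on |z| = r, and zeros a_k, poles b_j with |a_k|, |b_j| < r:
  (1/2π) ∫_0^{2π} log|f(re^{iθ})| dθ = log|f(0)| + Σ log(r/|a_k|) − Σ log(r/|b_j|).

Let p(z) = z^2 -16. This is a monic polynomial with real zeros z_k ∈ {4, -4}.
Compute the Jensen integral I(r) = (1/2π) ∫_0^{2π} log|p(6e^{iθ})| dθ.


Zeros: -4, 4; r = 6.
Inside |z| < r: -4, 4. Outside (|z| ≥ r): ∅.
p(0) = -16, so log|p(0)| = log(16) = 2.7726.
Apply Jensen: I(r) = log|p(0)| + Σ_k log(r/|z_k|), summed over zeros inside |z| < r.
  log(r/|z_k|) for z_k = 4: log(6/4) = 0.4055
  log(r/|z_k|) for z_k = -4: log(6/4) = 0.4055
Sum over inside zeros: 0.8109.
I(r) = log|p(0)| + (inside sum) = 2.7726 + 0.8109 = 3.5835.
Closed form (all zeros inside, monic): I(r) = n·log(r) = 2·log(6) = 3.5835. ✓

I(r) ≈ 3.5835.


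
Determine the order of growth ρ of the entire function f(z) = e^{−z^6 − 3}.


|e^{−z^6 − 3}| = e^{Re(-1·z^6) + -3} ≤ e^{1|z|^6 + -3} = e^{1r^6 + -3} on |z| = r, so ρ ≤ 6. Choosing z on |z|=r so that -1·z^6 is real positive (always possible by picking arg z appropriately) gives |f(z)| = e^{1r^6 + -3}, matching the bound. The additive constant -3 does not affect log log M(r) ~ 6·log r. Hence ρ = 6.
Therefore ρ = 6.

Order ρ = 6.
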